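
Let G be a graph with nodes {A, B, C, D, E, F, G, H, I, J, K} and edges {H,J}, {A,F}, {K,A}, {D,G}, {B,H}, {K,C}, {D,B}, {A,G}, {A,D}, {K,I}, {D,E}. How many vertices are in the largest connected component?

11

Starting from A we can reach A, B, C, D, E, F, G, H, I, J, K. That is one component of size 11.
The largest has 11 vertices.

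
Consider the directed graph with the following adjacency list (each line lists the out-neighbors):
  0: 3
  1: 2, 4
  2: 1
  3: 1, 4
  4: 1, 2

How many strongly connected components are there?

3

{1, 2, 4} are all mutually reachable — one SCC of size 3.
{3} is an SCC by itself.
{0} is an SCC by itself.
That gives 3 strongly connected components.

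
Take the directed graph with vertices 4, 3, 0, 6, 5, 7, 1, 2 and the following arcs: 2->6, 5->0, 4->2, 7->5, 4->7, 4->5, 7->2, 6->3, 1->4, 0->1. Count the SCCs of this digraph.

{0, 1, 4, 5, 7} are all mutually reachable — one SCC of size 5.
{2} is an SCC by itself.
{6} is an SCC by itself.
{3} is an SCC by itself.
That gives 4 strongly connected components.

4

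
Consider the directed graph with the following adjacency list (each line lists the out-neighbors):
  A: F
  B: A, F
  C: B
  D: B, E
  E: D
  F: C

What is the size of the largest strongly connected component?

4

{A, B, C, F} are all mutually reachable — one SCC of size 4.
{D, E} are all mutually reachable — one SCC of size 2.
The largest has 4 vertices.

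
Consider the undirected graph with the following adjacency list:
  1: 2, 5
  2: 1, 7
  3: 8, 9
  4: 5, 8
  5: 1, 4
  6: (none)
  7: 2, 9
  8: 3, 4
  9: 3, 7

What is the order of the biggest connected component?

6 is isolated — a component by itself.
Starting from 1 we can reach 1, 2, 3, 4, 5, 7, 8, 9. That is one component of size 8.
The largest has 8 vertices.

8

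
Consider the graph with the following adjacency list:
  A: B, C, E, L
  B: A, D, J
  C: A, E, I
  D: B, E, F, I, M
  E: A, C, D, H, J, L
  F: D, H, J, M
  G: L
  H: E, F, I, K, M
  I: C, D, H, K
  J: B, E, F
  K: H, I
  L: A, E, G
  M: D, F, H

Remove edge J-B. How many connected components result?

1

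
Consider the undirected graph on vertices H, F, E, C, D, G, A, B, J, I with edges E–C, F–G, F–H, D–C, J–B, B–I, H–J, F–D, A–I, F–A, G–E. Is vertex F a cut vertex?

Yes

Deleting F raises the number of components from 1 to 2, so F is a cut vertex.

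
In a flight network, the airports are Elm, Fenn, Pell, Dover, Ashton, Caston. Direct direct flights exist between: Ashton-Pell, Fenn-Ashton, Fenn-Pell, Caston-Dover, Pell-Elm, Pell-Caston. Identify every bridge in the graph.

The edges on the cycle Fenn-Ashton-Pell-Fenn are not bridges since each lies on that cycle.
But removing Pell-Caston disconnects Pell from Caston; removing Pell-Elm disconnects Pell from Elm; removing Caston-Dover disconnects Caston from Dover — these are bridges.

Caston-Dover, Caston-Pell, Elm-Pell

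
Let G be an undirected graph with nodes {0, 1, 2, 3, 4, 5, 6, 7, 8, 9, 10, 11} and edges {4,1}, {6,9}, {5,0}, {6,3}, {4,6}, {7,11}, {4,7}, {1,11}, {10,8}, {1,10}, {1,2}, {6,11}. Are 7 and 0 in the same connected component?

The component containing 7 is {1, 2, 3, 4, 6, 7, 8, 9, 10, 11}, and 0 is not in it.

No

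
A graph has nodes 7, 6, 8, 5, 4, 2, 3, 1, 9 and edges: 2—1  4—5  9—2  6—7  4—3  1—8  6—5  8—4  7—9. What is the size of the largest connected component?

9

Starting from 1 we can reach 1, 2, 3, 4, 5, 6, 7, 8, 9. That is one component of size 9.
The largest has 9 vertices.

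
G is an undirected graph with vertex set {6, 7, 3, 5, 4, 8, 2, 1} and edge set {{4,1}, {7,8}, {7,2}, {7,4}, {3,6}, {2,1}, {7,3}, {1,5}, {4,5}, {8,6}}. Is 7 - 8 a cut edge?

After removing 7 - 8, the path 7-3-6-8 still connects them, so the edge is not a bridge.

No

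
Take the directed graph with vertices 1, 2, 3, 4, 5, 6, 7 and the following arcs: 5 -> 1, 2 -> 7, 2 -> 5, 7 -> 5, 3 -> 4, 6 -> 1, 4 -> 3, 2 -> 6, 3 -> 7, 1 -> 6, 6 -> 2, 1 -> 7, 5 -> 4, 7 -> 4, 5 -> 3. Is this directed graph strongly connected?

Yes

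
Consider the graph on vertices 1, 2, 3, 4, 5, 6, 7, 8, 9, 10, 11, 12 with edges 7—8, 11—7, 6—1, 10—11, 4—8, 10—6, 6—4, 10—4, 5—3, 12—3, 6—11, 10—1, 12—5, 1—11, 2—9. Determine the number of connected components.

Starting from 2 we can reach 2, 9. That is one component of size 2.
Starting from 3 we can reach 3, 5, 12. That is one component of size 3.
Starting from 1 we can reach 1, 4, 6, 7, 8, 10, 11. That is one component of size 7.
Total: 3 components.

3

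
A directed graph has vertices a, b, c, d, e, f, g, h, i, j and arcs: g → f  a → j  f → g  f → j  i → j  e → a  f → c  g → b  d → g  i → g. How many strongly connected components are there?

9

{f, g} are all mutually reachable — one SCC of size 2.
{a} is an SCC by itself.
{h} is an SCC by itself.
{i} is an SCC by itself.
{j} is an SCC by itself.
(and 4 more singleton SCCs)
That gives 9 strongly connected components.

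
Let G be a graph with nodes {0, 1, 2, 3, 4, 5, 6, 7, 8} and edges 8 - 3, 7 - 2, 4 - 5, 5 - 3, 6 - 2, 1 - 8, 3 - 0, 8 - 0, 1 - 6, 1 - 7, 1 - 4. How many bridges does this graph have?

0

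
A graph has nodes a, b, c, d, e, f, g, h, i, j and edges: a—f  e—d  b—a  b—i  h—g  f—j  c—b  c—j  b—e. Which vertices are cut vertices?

b, e

Removing b increases the component count from 2 to 4, so b is a cut vertex.
Removing e increases the component count from 2 to 3, so e is a cut vertex.
By contrast removing h leaves 2 components; it is not a cut vertex. No other vertex is a cut vertex either.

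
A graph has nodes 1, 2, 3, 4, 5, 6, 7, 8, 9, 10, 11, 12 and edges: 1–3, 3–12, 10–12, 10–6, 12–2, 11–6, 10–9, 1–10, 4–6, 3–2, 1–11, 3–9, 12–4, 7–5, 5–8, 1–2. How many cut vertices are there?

1

Removing 5 increases the component count from 2 to 3, so 5 is a cut vertex.
By contrast removing 10 leaves 2 components; it is not a cut vertex. No other vertex is a cut vertex either.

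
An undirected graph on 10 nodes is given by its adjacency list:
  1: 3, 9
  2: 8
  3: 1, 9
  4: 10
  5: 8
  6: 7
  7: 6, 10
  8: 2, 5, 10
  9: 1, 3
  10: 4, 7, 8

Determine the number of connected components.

2

Starting from 1 we can reach 1, 3, 9. That is one component of size 3.
Starting from 2 we can reach 2, 4, 5, 6, 7, 8, 10. That is one component of size 7.
Total: 2 components.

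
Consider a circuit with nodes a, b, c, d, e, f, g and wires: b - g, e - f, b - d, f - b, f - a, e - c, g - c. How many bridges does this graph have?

The edges on the cycle e-f-b-g-c-e are not bridges since each lies on that cycle.
But removing f - a disconnects f from a; removing b - d disconnects b from d — these are bridges.
That makes 2 bridges.

2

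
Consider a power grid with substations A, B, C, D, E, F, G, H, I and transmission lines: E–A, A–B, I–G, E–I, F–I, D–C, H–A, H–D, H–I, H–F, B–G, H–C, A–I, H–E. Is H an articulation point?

Yes

Deleting H raises the number of components from 1 to 2, so H is a cut vertex.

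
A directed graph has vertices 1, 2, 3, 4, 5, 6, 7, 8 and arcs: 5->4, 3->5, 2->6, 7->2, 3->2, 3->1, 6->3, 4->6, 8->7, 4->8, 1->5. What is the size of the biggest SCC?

8

{1, 2, 3, 4, 5, 6, 7, 8} are all mutually reachable — one SCC of size 8.
The largest has 8 vertices.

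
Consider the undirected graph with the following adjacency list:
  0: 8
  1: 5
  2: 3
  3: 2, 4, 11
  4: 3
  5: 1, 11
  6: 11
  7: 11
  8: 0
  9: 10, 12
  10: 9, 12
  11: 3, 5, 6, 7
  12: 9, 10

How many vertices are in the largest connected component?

Starting from 0 we can reach 0, 8. That is one component of size 2.
Starting from 9 we can reach 9, 10, 12. That is one component of size 3.
Starting from 1 we can reach 1, 2, 3, 4, 5, 6, 7, 11. That is one component of size 8.
The largest has 8 vertices.

8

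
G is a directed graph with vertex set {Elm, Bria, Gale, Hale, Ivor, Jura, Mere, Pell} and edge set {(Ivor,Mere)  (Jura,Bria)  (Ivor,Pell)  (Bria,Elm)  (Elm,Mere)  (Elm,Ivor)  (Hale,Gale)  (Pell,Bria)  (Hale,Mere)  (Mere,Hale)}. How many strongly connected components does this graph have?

{Elm, Bria, Ivor, Pell} are all mutually reachable — one SCC of size 4.
{Hale, Mere} are all mutually reachable — one SCC of size 2.
{Gale} is an SCC by itself.
{Jura} is an SCC by itself.
That gives 4 strongly connected components.

4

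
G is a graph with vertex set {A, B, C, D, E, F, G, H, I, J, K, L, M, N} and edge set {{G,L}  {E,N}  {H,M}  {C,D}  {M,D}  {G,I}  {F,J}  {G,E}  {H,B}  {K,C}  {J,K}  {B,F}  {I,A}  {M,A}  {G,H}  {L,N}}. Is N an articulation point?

No

Deleting N leaves 1 component (was 1) (its neighbors E, L remain connected to each other), so N is not a cut vertex.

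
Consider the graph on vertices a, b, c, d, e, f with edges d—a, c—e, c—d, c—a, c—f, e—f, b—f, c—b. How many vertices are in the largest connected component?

6

Starting from a we can reach a, b, c, d, e, f. That is one component of size 6.
The largest has 6 vertices.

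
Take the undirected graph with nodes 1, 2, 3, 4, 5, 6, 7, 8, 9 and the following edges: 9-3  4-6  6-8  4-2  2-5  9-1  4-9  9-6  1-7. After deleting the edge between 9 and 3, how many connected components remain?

2

Before removal there is 1 component.
9-3 is a bridge — removing it separates 9's side from 3's side.
After removal: 2 components.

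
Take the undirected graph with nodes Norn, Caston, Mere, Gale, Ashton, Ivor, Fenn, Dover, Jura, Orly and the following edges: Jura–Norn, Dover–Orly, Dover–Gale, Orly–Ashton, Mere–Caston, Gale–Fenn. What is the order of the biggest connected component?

Ivor is isolated — a component by itself.
Starting from Jura we can reach Jura, Norn. That is one component of size 2.
Starting from Mere we can reach Mere, Caston. That is one component of size 2.
Starting from Fenn we can reach Fenn, Gale, Orly, Dover, Ashton. That is one component of size 5.
The largest has 5 vertices.

5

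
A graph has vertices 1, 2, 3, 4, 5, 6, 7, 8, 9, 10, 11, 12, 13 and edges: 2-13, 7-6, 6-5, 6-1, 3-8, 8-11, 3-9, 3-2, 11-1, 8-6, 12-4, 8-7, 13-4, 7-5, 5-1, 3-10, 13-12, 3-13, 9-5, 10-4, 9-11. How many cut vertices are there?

1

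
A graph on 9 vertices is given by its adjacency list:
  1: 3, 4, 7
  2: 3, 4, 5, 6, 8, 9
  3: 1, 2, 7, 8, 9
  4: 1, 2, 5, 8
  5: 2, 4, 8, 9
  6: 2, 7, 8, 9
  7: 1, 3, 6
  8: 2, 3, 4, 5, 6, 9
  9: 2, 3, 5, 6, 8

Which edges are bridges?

none

The edges on the cycle 5-9-6-8-5 are not bridges since each lies on that cycle.
Every edge lies on some cycle, so there are no bridges.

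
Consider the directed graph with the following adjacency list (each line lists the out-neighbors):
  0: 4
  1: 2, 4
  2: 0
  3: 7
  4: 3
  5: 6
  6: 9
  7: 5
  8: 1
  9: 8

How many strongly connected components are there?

1

{0, 1, 2, 3, 4, 5, 6, 7, 8, 9} are all mutually reachable — one SCC of size 10.
That gives 1 strongly connected component.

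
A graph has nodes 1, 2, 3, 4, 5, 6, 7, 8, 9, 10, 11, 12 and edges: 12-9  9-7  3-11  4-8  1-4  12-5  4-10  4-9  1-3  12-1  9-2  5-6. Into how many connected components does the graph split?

1

Starting from 1 we can reach 1, 2, 3, 4, 5, 6, 7, 8, 9, 10, 11, 12. That is one component of size 12.
Total: 1 component.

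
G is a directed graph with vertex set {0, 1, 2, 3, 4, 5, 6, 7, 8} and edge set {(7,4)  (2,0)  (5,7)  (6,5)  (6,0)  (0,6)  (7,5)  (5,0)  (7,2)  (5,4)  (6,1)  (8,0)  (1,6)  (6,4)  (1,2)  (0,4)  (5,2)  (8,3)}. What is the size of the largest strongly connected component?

6

{0, 1, 2, 5, 6, 7} are all mutually reachable — one SCC of size 6.
{8} is an SCC by itself.
{4} is an SCC by itself.
{3} is an SCC by itself.
The largest has 6 vertices.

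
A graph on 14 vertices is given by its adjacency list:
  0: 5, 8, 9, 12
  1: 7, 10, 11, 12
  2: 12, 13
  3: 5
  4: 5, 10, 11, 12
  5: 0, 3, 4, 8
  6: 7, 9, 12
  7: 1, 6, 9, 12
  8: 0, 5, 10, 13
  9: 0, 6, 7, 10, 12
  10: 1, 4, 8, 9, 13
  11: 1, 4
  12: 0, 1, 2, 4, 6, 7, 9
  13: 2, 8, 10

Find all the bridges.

3-5

The edges on the cycle 12-6-9-0-5-4-12 are not bridges since each lies on that cycle.
But removing 3-5 disconnects 3 from 5 — this is a bridge.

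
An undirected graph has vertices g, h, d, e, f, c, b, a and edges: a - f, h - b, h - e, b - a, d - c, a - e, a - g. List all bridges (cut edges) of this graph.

a-f, a-g, c-d

The edges on the cycle h-b-a-e-h are not bridges since each lies on that cycle.
But removing d - c disconnects d from c; removing a - g disconnects a from g; removing a - f disconnects a from f — these are bridges.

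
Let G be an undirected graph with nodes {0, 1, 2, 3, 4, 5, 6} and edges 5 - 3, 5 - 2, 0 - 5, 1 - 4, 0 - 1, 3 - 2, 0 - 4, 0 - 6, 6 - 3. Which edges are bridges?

The edges on the cycle 0-1-4-0 are not bridges since each lies on that cycle.
Every edge lies on some cycle, so there are no bridges.

none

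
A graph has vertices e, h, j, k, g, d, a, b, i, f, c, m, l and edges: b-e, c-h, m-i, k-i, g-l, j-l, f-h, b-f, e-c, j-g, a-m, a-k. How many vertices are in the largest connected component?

5

d is isolated — a component by itself.
Starting from g we can reach g, j, l. That is one component of size 3.
Starting from a we can reach a, i, k, m. That is one component of size 4.
Starting from b we can reach b, c, e, f, h. That is one component of size 5.
The largest has 5 vertices.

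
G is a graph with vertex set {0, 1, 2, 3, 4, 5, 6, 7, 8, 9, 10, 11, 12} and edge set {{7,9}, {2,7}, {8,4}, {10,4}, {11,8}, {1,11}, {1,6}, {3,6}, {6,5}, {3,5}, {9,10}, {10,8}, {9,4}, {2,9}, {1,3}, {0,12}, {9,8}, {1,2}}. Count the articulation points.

1

Removing 1 increases the component count from 2 to 3, so 1 is a cut vertex.
By contrast removing 11 leaves 2 components; it is not a cut vertex. No other vertex is a cut vertex either.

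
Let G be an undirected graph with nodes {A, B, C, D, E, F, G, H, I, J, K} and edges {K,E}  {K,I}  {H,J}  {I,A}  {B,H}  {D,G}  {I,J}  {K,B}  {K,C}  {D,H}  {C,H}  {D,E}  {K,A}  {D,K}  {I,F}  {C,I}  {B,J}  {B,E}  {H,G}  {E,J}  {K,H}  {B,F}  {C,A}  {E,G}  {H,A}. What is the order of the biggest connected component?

Starting from A we can reach A, B, C, D, E, F, G, H, I, J, K. That is one component of size 11.
The largest has 11 vertices.

11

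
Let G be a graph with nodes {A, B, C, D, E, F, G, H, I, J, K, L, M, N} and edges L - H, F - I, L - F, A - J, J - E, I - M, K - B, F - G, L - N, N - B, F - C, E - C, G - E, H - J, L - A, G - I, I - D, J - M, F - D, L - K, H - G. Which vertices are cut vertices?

Removing L increases the component count from 1 to 2, so L is a cut vertex.
By contrast removing H leaves 1 component; it is not a cut vertex. No other vertex is a cut vertex either.

L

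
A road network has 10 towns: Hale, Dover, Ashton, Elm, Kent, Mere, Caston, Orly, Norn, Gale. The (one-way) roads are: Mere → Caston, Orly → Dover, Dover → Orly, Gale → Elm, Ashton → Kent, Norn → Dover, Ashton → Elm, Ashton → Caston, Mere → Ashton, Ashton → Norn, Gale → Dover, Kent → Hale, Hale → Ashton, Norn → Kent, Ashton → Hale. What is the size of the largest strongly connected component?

4

{Hale, Kent, Norn, Ashton} are all mutually reachable — one SCC of size 4.
{Orly, Dover} are all mutually reachable — one SCC of size 2.
{Mere} is an SCC by itself.
{Caston} is an SCC by itself.
{Elm} is an SCC by itself.
(and 1 more singleton SCC)
The largest has 4 vertices.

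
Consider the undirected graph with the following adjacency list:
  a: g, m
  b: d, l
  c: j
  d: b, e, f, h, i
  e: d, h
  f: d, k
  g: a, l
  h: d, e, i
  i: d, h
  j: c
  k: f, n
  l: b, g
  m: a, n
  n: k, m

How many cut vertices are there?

1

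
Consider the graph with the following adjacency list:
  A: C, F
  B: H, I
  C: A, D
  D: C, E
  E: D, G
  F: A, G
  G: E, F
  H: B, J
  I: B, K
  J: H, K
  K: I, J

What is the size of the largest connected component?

Starting from B we can reach B, H, I, J, K. That is one component of size 5.
Starting from A we can reach A, C, D, E, F, G. That is one component of size 6.
The largest has 6 vertices.

6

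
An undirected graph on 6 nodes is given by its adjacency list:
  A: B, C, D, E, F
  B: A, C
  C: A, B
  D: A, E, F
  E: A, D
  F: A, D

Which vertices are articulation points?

A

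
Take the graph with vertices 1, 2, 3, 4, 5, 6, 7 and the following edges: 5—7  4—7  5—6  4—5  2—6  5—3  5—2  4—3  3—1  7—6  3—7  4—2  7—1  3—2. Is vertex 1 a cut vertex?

No

Deleting 1 leaves 1 component (was 1) (its neighbors 3, 7 remain connected to each other), so 1 is not a cut vertex.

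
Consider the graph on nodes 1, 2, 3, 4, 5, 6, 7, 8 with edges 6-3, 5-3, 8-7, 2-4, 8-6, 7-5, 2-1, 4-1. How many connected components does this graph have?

2

Starting from 1 we can reach 1, 2, 4. That is one component of size 3.
Starting from 3 we can reach 3, 5, 6, 7, 8. That is one component of size 5.
Total: 2 components.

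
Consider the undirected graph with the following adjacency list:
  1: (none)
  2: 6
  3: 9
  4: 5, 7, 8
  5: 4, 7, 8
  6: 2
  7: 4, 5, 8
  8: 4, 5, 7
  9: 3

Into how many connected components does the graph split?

1 is isolated — a component by itself.
Starting from 3 we can reach 3, 9. That is one component of size 2.
Starting from 2 we can reach 2, 6. That is one component of size 2.
Starting from 4 we can reach 4, 5, 7, 8. That is one component of size 4.
Total: 4 components.

4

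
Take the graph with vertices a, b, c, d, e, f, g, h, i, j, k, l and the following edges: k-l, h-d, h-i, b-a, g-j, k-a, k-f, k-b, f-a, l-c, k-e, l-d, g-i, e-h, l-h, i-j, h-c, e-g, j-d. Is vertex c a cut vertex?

Deleting c leaves 1 component (was 1) (its neighbors h, l remain connected to each other), so c is not a cut vertex.

No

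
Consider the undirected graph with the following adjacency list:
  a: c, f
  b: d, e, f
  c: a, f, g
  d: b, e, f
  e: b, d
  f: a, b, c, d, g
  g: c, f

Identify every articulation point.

Removing f increases the component count from 1 to 2, so f is a cut vertex.
By contrast removing a leaves 1 component; it is not a cut vertex. No other vertex is a cut vertex either.

f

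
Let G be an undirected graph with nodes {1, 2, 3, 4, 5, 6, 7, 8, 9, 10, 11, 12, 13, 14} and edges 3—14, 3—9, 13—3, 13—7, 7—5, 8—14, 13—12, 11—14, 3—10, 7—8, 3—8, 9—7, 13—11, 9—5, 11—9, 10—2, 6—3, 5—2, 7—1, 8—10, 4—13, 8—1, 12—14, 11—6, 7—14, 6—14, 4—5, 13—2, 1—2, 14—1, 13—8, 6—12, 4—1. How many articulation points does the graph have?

0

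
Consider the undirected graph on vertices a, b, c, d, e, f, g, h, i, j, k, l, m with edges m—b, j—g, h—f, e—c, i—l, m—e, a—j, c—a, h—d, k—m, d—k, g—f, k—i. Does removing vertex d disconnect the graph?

Deleting d leaves 1 component (was 1) (its neighbors h, k remain connected to each other), so d is not a cut vertex.

No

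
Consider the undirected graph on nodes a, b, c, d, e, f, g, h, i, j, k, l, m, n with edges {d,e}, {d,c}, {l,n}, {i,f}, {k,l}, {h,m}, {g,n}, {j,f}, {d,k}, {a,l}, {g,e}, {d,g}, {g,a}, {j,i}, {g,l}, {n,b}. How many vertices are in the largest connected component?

Starting from h we can reach h, m. That is one component of size 2.
Starting from f we can reach f, i, j. That is one component of size 3.
Starting from a we can reach a, b, c, d, e, g, k, l, n. That is one component of size 9.
The largest has 9 vertices.

9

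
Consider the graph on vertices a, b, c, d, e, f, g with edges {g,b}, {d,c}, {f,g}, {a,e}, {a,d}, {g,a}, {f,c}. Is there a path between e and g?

Yes

From e we can reach a, b, c, d, e, f, g, which includes g.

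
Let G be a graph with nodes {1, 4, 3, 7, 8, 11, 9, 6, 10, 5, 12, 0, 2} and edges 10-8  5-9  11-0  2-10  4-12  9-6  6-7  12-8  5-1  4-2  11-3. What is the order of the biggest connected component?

5

Starting from 0 we can reach 0, 3, 11. That is one component of size 3.
Starting from 1 we can reach 1, 5, 6, 7, 9. That is one component of size 5.
Starting from 2 we can reach 2, 4, 8, 10, 12. That is one component of size 5.
The largest has 5 vertices.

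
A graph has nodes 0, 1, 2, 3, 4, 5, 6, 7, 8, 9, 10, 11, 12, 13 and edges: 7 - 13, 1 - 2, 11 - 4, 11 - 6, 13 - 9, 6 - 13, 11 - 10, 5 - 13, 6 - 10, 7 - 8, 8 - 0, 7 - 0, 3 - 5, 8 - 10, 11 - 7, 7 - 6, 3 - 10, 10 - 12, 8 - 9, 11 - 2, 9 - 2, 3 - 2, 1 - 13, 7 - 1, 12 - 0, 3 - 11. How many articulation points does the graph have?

1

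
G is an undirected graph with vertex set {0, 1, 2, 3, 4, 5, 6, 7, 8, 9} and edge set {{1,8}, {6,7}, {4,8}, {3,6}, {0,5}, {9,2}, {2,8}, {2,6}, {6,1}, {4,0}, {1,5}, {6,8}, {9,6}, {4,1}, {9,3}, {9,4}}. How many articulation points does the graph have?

Removing 6 increases the component count from 1 to 2, so 6 is a cut vertex.
By contrast removing 5 leaves 1 component; it is not a cut vertex. No other vertex is a cut vertex either.

1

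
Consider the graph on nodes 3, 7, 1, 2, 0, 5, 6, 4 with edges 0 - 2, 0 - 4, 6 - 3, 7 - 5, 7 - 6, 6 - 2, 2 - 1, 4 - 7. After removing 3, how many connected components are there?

1

With 3 gone, the remaining components are: {0, 1, 2, 4, 5, 6, 7}.
That is 1 component.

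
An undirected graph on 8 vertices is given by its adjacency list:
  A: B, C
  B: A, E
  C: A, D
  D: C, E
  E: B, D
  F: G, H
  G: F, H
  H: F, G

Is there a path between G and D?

No

The component containing G is {F, G, H}, and D is not in it.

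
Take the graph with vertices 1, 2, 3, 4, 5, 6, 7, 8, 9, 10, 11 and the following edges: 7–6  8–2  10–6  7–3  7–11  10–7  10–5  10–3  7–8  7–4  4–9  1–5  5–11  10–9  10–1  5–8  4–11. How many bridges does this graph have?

1

The edges on the cycle 10-1-5-8-7-10 are not bridges since each lies on that cycle.
But removing 8–2 disconnects 8 from 2 — this is a bridge.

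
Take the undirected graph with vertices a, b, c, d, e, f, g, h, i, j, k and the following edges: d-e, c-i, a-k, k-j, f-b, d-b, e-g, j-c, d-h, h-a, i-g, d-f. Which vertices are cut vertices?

Removing d increases the component count from 1 to 2, so d is a cut vertex.
By contrast removing e leaves 1 component; it is not a cut vertex. No other vertex is a cut vertex either.

d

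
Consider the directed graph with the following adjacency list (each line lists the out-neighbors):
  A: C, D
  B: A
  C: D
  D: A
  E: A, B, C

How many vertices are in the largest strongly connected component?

{A, C, D} are all mutually reachable — one SCC of size 3.
{B} is an SCC by itself.
{E} is an SCC by itself.
The largest has 3 vertices.

3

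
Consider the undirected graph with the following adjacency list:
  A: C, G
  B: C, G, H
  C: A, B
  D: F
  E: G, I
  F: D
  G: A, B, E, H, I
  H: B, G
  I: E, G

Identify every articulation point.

Removing G increases the component count from 2 to 3, so G is a cut vertex.
By contrast removing F leaves 2 components; it is not a cut vertex. No other vertex is a cut vertex either.

G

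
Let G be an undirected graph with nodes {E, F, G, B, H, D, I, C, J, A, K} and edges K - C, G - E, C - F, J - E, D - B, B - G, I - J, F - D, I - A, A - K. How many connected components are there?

2

H is isolated — a component by itself.
Starting from A we can reach A, B, C, D, E, F, G, I, J, K. That is one component of size 10.
Total: 2 components.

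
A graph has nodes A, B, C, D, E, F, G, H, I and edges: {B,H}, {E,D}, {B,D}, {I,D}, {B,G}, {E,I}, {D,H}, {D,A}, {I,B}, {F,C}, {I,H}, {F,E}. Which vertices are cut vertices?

B, D, E, F

Removing B increases the component count from 1 to 2, so B is a cut vertex.
Removing D increases the component count from 1 to 2, so D is a cut vertex.
Removing E increases the component count from 1 to 2, so E is a cut vertex.
Likewise F is a cut vertex.
By contrast removing I leaves 1 component; it is not a cut vertex. No other vertex is a cut vertex either.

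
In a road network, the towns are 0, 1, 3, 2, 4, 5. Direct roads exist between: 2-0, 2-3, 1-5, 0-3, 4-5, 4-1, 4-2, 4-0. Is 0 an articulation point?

Deleting 0 leaves 1 component (was 1) (its neighbors 2, 3, 4 remain connected to each other), so 0 is not a cut vertex.

No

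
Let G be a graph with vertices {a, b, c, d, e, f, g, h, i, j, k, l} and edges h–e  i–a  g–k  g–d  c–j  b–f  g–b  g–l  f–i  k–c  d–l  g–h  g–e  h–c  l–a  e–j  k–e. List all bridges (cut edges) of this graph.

The edges on the cycle g-b-f-i-a-l-g are not bridges since each lies on that cycle.
Every edge lies on some cycle, so there are no bridges.

none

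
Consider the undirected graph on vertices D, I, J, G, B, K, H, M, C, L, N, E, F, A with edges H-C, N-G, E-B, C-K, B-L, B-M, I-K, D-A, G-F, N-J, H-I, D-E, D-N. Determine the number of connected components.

Starting from C we can reach C, H, I, K. That is one component of size 4.
Starting from A we can reach A, B, D, E, F, G, J, L, M, N. That is one component of size 10.
Total: 2 components.

2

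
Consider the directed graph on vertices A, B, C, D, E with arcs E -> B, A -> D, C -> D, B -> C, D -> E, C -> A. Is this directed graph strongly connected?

Yes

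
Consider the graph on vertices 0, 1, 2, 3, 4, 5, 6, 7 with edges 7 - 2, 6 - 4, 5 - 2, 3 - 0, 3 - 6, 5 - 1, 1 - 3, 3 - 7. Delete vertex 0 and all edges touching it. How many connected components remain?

With 0 gone, the remaining components are: {1, 2, 3, 4, 5, 6, 7}.
That is 1 component.

1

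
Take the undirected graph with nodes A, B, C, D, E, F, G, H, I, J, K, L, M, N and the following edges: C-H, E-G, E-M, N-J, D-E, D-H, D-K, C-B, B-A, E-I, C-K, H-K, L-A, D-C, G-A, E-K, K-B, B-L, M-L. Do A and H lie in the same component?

Yes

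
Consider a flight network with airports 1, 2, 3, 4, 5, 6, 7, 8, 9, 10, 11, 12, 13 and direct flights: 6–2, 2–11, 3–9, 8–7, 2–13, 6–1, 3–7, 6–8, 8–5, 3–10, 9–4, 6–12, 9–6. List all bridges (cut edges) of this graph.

1-6, 10-3, 11-2, 12-6, 13-2, 2-6, 4-9, 5-8

The edges on the cycle 3-9-6-8-7-3 are not bridges since each lies on that cycle.
But removing 6–2 disconnects 6 from 2; removing 2–11 disconnects 2 from 11; removing 5–8 disconnects 5 from 8; removing 6–12 disconnects 6 from 12 — these are bridges.
In total 8 edges are bridges.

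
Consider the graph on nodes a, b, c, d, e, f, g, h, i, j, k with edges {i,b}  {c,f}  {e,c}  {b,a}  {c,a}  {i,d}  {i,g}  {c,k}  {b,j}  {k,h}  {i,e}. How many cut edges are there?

The edges on the cycle i-e-c-a-b-i are not bridges since each lies on that cycle.
But removing b-j disconnects b from j; removing c-k disconnects c from k; removing i-g disconnects i from g; removing h-k disconnects h from k — these are bridges.
In total 6 edges are bridges.

6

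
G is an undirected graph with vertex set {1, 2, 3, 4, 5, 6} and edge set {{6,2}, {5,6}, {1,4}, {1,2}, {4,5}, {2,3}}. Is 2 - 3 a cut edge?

Removing 2 - 3 leaves no path between 2 and 3: the component count goes from 1 to 2. So it is a bridge.

Yes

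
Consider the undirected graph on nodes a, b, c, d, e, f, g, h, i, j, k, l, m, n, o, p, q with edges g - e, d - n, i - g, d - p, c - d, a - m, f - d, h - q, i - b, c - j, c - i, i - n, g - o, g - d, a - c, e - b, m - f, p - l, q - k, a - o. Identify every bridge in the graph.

c-j, d-p, h-q, k-q, l-p

The edges on the cycle a-m-f-d-c-a are not bridges since each lies on that cycle.
But removing l - p disconnects l from p; removing d - p disconnects d from p; removing k - q disconnects k from q; removing c - j disconnects c from j — these are bridges.
In total 5 edges are bridges.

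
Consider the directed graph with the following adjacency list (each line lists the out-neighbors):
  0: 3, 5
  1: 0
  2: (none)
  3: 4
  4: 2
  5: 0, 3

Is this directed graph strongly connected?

No

There is no directed path from 2 to 4, so the graph is not strongly connected.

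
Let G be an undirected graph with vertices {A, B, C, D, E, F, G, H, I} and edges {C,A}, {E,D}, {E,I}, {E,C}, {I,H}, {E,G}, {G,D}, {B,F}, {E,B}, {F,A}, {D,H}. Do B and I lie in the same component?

From B we can reach A, B, C, D, E, F, G, H, I, which includes I.

Yes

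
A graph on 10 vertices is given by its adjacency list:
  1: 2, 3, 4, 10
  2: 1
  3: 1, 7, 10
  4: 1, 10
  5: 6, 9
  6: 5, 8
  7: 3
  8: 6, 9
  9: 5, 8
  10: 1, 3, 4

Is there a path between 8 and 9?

From 8 we can reach 5, 6, 8, 9, which includes 9.

Yes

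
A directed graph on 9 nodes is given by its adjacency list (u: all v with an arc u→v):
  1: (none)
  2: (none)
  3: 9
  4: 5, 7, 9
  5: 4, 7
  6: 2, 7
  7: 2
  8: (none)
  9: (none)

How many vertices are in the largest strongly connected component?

{4, 5} are all mutually reachable — one SCC of size 2.
{2} is an SCC by itself.
{8} is an SCC by itself.
{6} is an SCC by itself.
{9} is an SCC by itself.
(and 3 more singleton SCCs)
The largest has 2 vertices.

2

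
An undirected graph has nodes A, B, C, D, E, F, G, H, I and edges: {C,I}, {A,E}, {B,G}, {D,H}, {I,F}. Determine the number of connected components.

Starting from B we can reach B, G. That is one component of size 2.
Starting from A we can reach A, E. That is one component of size 2.
Starting from D we can reach D, H. That is one component of size 2.
Starting from C we can reach C, F, I. That is one component of size 3.
Total: 4 components.

4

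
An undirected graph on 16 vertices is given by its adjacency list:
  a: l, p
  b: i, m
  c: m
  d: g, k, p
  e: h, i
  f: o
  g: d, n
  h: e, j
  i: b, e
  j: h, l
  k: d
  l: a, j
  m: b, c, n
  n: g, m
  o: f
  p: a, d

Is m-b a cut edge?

No

After removing m-b, the path m-n-g-d-p-a-l-j-h-e-i-b still connects them, so the edge is not a bridge.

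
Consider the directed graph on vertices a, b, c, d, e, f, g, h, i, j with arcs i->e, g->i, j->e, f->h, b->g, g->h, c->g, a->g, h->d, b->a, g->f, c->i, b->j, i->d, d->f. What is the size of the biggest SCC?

3

{d, f, h} are all mutually reachable — one SCC of size 3.
{j} is an SCC by itself.
{b} is an SCC by itself.
{i} is an SCC by itself.
{c} is an SCC by itself.
(and 3 more singleton SCCs)
The largest has 3 vertices.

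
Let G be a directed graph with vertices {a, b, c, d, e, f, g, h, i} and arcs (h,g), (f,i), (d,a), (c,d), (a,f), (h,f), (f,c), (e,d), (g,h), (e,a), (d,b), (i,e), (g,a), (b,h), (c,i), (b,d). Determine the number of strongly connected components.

{a, b, c, d, e, f, g, h, i} are all mutually reachable — one SCC of size 9.
That gives 1 strongly connected component.

1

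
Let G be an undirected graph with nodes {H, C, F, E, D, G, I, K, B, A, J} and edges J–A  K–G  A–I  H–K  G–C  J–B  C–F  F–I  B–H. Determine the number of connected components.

D is isolated — a component by itself.
E is isolated — a component by itself.
Starting from A we can reach A, B, C, F, G, H, I, J, K. That is one component of size 9.
Total: 3 components.

3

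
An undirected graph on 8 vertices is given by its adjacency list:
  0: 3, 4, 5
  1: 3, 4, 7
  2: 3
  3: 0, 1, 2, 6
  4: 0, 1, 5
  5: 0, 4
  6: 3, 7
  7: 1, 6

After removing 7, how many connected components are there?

1

With 7 gone, the remaining components are: {0, 1, 2, 3, 4, 5, 6}.
That is 1 component.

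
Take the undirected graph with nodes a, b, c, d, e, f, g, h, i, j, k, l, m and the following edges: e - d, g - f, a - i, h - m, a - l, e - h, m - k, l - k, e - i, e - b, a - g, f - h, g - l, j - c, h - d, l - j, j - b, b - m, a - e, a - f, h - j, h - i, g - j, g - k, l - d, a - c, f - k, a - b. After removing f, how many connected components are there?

With f gone, the remaining components are: {a, b, c, d, e, g, h, i, j, k, l, m}.
That is 1 component.

1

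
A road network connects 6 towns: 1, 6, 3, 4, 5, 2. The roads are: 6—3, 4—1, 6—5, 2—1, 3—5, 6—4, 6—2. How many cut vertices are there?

Removing 6 increases the component count from 1 to 2, so 6 is a cut vertex.
By contrast removing 3 leaves 1 component; it is not a cut vertex. No other vertex is a cut vertex either.

1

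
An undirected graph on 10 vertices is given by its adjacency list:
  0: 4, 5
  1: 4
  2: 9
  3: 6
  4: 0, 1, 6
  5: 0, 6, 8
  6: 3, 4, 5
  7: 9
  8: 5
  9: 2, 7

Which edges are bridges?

1-4, 2-9, 3-6, 5-8, 7-9

The edges on the cycle 6-4-0-5-6 are not bridges since each lies on that cycle.
But removing 5-8 disconnects 5 from 8; removing 9-7 disconnects 9 from 7; removing 9-2 disconnects 9 from 2; removing 6-3 disconnects 6 from 3 — these are bridges.
In total 5 edges are bridges.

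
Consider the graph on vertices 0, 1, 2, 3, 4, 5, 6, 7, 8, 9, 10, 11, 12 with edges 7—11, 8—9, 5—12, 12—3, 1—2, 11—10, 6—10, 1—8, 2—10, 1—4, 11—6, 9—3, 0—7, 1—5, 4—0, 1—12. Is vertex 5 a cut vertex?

Deleting 5 leaves 1 component (was 1) (its neighbors 1, 12 remain connected to each other), so 5 is not a cut vertex.

No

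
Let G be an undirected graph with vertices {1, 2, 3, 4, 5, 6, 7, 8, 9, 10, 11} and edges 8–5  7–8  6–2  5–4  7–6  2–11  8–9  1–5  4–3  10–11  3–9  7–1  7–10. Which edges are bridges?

none

The edges on the cycle 7-6-2-11-10-7 are not bridges since each lies on that cycle.
Every edge lies on some cycle, so there are no bridges.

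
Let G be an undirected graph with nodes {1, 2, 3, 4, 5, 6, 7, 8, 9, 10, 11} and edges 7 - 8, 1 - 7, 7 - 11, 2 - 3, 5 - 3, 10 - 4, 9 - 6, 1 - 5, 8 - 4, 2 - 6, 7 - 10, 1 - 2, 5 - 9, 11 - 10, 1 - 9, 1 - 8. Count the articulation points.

Removing 1 increases the component count from 1 to 2, so 1 is a cut vertex.
By contrast removing 4 leaves 1 component; it is not a cut vertex. No other vertex is a cut vertex either.

1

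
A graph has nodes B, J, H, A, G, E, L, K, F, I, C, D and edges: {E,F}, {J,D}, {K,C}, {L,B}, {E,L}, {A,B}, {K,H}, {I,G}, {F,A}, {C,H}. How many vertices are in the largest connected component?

5

Starting from D we can reach D, J. That is one component of size 2.
Starting from G we can reach G, I. That is one component of size 2.
Starting from C we can reach C, H, K. That is one component of size 3.
Starting from A we can reach A, B, E, F, L. That is one component of size 5.
The largest has 5 vertices.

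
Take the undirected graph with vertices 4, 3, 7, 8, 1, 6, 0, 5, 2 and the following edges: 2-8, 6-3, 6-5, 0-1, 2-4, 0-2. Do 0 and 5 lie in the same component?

No

The component containing 0 is {0, 1, 2, 4, 8}, and 5 is not in it.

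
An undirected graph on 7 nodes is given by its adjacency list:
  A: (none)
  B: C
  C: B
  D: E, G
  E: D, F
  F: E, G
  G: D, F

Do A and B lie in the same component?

The component containing A is {A}, and B is not in it.

No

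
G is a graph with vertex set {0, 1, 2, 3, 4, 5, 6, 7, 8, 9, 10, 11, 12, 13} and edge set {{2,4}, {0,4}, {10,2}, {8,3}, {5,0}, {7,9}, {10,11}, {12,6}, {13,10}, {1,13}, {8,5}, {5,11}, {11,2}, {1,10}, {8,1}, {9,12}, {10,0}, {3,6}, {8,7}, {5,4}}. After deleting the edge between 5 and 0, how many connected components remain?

1

5 and 0 are still connected via 5-4-0, so the component count stays at 1.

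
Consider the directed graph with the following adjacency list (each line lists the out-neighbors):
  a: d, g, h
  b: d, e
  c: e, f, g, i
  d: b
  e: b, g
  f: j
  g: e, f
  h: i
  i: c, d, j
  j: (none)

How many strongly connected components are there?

6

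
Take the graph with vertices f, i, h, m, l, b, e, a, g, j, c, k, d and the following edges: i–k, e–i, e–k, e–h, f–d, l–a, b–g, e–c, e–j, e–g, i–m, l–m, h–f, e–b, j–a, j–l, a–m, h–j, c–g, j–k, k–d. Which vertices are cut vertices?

Removing e increases the component count from 1 to 2, so e is a cut vertex.
By contrast removing c leaves 1 component; it is not a cut vertex. No other vertex is a cut vertex either.

e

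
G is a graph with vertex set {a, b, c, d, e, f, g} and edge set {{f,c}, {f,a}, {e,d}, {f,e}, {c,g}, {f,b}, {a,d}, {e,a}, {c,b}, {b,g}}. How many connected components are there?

Starting from a we can reach a, b, c, d, e, f, g. That is one component of size 7.
Total: 1 component.

1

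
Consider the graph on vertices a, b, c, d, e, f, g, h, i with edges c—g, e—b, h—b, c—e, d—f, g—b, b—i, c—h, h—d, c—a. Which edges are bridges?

The edges on the cycle c-h-b-e-c are not bridges since each lies on that cycle.
But removing b—i disconnects b from i; removing c—a disconnects c from a; removing h—d disconnects h from d; removing f—d disconnects f from d — these are bridges.

a-c, b-i, d-f, d-h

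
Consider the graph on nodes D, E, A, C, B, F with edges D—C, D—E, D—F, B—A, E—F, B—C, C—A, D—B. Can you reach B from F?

From F we can reach A, B, C, D, E, F, which includes B.

Yes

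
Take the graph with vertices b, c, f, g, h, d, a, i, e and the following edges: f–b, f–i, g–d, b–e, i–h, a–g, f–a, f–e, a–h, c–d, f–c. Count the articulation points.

Removing f increases the component count from 1 to 2, so f is a cut vertex.
By contrast removing i leaves 1 component; it is not a cut vertex. No other vertex is a cut vertex either.

1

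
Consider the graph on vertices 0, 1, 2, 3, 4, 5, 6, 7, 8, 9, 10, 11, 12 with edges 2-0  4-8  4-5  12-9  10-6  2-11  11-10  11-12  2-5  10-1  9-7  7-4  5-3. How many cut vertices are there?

Removing 2 increases the component count from 1 to 2, so 2 is a cut vertex.
Removing 4 increases the component count from 1 to 2, so 4 is a cut vertex.
Removing 5 increases the component count from 1 to 2, so 5 is a cut vertex.
Likewise 10, 11 are cut vertices.
By contrast removing 9 leaves 1 component; it is not a cut vertex. No other vertex is a cut vertex either.

5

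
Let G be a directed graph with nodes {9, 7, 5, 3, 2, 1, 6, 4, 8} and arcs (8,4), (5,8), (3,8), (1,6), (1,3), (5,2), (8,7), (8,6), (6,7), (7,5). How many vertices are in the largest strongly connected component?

4

{5, 6, 7, 8} are all mutually reachable — one SCC of size 4.
{1} is an SCC by itself.
{4} is an SCC by itself.
{3} is an SCC by itself.
{9} is an SCC by itself.
(and 1 more singleton SCC)
The largest has 4 vertices.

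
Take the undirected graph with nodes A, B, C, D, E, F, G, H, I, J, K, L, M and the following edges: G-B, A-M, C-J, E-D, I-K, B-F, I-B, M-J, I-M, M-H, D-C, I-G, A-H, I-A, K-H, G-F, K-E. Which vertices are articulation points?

I

Removing I increases the component count from 2 to 3, so I is a cut vertex.
By contrast removing E leaves 2 components; it is not a cut vertex. No other vertex is a cut vertex either.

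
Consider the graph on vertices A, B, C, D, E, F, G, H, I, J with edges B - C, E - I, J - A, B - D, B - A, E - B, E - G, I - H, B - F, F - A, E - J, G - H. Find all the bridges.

B-C, B-D

The edges on the cycle E-J-A-B-E are not bridges since each lies on that cycle.
But removing D - B disconnects D from B; removing C - B disconnects C from B — these are bridges.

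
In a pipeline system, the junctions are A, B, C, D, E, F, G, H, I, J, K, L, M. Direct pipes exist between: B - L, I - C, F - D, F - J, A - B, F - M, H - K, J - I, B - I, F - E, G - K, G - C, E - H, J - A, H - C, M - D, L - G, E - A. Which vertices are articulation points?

F

Removing F increases the component count from 1 to 2, so F is a cut vertex.
By contrast removing K leaves 1 component; it is not a cut vertex. No other vertex is a cut vertex either.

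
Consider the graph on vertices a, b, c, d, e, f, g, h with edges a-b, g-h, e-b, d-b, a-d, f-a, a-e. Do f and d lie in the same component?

From f we can reach a, b, d, e, f, which includes d.

Yes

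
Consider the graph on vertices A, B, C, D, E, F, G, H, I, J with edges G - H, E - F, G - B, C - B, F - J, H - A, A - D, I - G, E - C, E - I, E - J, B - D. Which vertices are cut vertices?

E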